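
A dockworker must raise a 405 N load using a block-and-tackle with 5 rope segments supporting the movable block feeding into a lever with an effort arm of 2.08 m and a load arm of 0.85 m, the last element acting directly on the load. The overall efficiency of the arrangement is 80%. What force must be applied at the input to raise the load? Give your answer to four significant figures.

Block-and-tackle MA = number of supporting rope parts = 5.
Lever MA = effort arm / load arm = 2.08/0.85 = 2.4471.
Combined ideal MA = 5 × 2.4471 = 12.235.
Actual MA = 12.235 × 0.80 = 9.7882.
Effort = load / actual MA = 405 / 9.7882 = 41.376 N.

41.38 N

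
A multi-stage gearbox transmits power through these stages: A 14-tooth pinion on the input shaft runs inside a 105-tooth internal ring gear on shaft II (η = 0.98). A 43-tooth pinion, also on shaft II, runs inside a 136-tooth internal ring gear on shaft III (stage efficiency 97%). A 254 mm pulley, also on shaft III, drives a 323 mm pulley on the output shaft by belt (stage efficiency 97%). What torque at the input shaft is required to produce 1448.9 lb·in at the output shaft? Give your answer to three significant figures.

52.1 lb·in

Overall ratio R = 7.5 × 3.1628 × 1.2717 = 30.165; overall efficiency η = 0.98 × 0.97 × 0.97 = 0.9221.
Input torque = output torque / (R × η) = 1448.9 / (30.165 × 0.9221) = 52.092 lb·in.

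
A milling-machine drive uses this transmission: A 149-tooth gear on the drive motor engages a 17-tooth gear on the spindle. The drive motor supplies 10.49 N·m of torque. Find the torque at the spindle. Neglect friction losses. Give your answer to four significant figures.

gear mesh 17/149 = 0.11409 → τ = 10.49·0.11409 = 1.1968 N·m

1.197 N·m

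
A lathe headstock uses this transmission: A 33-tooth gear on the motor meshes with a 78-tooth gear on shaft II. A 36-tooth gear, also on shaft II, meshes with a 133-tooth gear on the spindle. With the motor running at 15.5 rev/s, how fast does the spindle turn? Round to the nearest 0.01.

1.78 rev/s

gear mesh 78/33 = 2.3636 → 15.5/2.3636 = 6.5577 rev/s
gear mesh 133/36 = 3.6944 → 6.5577/3.6944 = 1.775 rev/s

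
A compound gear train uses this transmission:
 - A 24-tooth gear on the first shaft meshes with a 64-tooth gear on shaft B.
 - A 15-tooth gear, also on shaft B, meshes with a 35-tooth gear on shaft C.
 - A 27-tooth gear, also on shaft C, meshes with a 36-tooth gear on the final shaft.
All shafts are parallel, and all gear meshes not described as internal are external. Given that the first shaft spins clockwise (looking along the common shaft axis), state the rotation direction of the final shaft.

the first shaft → shaft B: external mesh, 1 reversal → CCW.
shaft B → shaft C: external mesh, 1 reversal → CW.
shaft C → the final shaft: external mesh, 1 reversal → CCW.
3 reversals in total — an odd number — so the final shaft turns opposite to the first shaft.

counterclockwise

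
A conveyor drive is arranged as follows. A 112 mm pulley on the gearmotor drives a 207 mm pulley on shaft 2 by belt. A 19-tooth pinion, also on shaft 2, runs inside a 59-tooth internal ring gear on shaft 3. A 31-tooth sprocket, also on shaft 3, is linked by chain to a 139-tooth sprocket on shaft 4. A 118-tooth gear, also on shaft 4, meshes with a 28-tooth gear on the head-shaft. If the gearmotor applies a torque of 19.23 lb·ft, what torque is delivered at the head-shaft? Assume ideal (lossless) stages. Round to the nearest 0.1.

belt 207/112 = 1.8482 → τ = 19.23·1.8482 = 35.541 lb·ft
internal gear 59/19 = 3.1053 → τ = 35.541·3.1053 = 110.36 lb·ft
chain 139/31 = 4.4839 → τ = 110.36·4.4839 = 494.86 lb·ft
gear mesh 28/118 = 0.23729 → τ = 494.86·0.23729 = 117.42 lb·ft

117.4 lb·ft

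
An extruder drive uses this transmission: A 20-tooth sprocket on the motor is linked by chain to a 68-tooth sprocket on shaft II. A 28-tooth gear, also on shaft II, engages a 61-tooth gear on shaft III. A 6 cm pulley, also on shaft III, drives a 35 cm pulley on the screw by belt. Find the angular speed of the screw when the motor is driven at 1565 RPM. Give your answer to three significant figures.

the motor → shaft II (chain, 68/20): 1565 ÷ 3.4 = 460.29 RPM
shaft II → shaft III (gear mesh, 61/28): 460.29 ÷ 2.1786 = 211.28 RPM
shaft III → the screw (belt, 35/6): 211.28 ÷ 5.8333 = 36.22 RPM

36.2 RPM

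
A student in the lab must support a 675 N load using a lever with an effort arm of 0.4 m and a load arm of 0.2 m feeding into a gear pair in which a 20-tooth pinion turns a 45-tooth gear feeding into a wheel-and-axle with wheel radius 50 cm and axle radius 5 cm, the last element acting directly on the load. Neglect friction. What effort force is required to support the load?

15 N

Lever MA = effort arm / load arm = 0.4/0.2 = 2.
Gear pair MA = 45/20 = 2.25.
Wheel-and-axle MA = R/r = 50/5 = 10.
Combined ideal MA = 2 × 2.25 × 10 = 45.
Effort = load / MA = 675 / 45 = 15 N.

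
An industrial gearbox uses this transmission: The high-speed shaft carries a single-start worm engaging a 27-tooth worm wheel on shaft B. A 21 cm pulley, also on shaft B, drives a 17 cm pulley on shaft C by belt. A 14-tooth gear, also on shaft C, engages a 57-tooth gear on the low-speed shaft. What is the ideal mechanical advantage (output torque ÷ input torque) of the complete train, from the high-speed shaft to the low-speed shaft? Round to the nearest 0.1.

89.0

Each stage contributes driven/driver: worm 27/1 = 27, belt 17/21 = 0.80952, gear mesh 57/14 = 4.0714.
Overall: 27 × 0.80952 × 4.0714 = 88.99.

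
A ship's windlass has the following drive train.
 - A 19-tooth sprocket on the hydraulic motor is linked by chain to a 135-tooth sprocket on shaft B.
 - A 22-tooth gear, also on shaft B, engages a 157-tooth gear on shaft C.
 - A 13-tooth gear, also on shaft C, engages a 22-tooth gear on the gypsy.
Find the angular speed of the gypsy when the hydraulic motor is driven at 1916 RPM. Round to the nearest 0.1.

the hydraulic motor → shaft B (chain, 135/19): 1916 ÷ 7.1053 = 269.66 RPM
shaft B → shaft C (gear mesh, 157/22): 269.66 ÷ 7.1364 = 37.787 RPM
shaft C → the gypsy (gear mesh, 22/13): 37.787 ÷ 1.6923 = 22.328 RPM

22.3 RPM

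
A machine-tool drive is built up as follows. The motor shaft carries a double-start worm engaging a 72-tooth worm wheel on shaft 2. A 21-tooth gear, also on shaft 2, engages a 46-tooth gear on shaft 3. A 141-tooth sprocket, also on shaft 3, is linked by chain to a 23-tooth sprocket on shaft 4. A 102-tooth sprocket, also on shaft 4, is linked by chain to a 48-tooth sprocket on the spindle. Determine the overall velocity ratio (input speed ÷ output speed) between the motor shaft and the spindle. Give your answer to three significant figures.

6.05

Each stage contributes driven/driver: worm 72/2 = 36, gear mesh 46/21 = 2.1905, chain 23/141 = 0.16312, chain 48/102 = 0.47059.
Overall: 36 × 2.1905 × 0.16312 × 0.47059 = 6.0533.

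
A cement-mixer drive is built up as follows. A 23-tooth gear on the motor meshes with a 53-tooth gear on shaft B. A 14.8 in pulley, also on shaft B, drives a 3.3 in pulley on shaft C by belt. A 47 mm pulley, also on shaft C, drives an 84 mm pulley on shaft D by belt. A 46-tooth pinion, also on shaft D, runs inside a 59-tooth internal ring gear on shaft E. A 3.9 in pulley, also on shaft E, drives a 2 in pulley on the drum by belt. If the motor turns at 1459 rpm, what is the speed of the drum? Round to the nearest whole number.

2416 rpm

Gear mesh: ratio = 53/23 = 2.3043, so shaft B turns at 1459 / 2.3043 = 633.15 rpm.
Belt: ratio = 3.3/14.8 = 0.22297, so shaft C turns at 633.15 / 0.22297 = 2839.6 rpm.
Belt: ratio = 84/47 = 1.7872, so shaft D turns at 2839.6 / 1.7872 = 1588.8 rpm.
Internal gear: ratio = 59/46 = 1.2826, so shaft E turns at 1588.8 / 1.2826 = 1238.7 rpm.
Belt: ratio = 2/3.9 = 0.51282, so the drum turns at 1238.7 / 0.51282 = 2415.5 rpm.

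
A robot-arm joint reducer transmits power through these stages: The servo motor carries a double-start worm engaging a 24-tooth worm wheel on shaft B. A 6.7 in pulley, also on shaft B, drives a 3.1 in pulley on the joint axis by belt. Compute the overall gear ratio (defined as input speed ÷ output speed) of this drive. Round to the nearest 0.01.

5.55

Each stage contributes driven/driver: worm 24/2 = 12, belt 3.1/6.7 = 0.46269.
Overall: 12 × 0.46269 = 5.5522.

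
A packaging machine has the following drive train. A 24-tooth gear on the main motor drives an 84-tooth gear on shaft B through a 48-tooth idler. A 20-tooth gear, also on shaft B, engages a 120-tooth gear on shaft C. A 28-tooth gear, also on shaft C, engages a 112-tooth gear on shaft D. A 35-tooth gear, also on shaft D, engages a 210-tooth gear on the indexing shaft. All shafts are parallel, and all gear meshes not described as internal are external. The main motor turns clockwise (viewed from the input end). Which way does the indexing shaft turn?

anticlockwise

the main motor → shaft B: driver → idler → driven is 2 external meshes, 2 reversals → CW.
shaft B → shaft C: external mesh, 1 reversal → CCW.
shaft C → shaft D: external mesh, 1 reversal → CW.
shaft D → the indexing shaft: external mesh, 1 reversal → CCW.
5 reversals in total — an odd number — so the indexing shaft turns opposite to the main motor.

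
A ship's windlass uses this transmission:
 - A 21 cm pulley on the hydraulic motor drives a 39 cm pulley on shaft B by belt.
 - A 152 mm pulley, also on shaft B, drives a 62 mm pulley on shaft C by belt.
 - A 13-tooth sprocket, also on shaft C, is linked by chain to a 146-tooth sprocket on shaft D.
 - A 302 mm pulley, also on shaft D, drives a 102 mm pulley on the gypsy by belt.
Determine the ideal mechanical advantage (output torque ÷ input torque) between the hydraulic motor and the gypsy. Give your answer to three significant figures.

Each stage contributes driven/driver: belt 39/21 = 1.8571, belt 62/152 = 0.40789, chain 146/13 = 11.231, belt 102/302 = 0.33775.
Overall: 1.8571 × 0.40789 × 11.231 × 0.33775 = 2.8734.

2.87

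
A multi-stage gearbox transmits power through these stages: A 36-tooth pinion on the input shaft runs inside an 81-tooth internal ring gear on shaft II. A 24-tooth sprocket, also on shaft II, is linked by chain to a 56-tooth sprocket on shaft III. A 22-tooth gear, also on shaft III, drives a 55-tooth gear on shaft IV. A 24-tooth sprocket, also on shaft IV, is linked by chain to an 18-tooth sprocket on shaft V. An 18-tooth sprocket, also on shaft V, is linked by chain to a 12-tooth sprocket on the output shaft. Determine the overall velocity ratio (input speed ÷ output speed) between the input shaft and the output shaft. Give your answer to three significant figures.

Each stage contributes driven/driver: internal gear 81/36 = 2.25, chain 56/24 = 2.3333, gear mesh 55/22 = 2.5, chain 18/24 = 0.75, chain 12/18 = 0.66667.
Overall: 2.25 × 2.3333 × 2.5 × 0.75 × 0.66667 = 6.5625.

6.56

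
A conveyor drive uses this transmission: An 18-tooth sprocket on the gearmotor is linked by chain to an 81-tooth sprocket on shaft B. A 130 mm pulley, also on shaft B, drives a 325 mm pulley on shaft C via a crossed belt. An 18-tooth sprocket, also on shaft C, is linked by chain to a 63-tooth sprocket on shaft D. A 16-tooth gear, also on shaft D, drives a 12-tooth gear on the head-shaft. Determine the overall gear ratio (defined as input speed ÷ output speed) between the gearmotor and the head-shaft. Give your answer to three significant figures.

29.5

Each stage contributes driven/driver: chain 81/18 = 4.5, belt 325/130 = 2.5, chain 63/18 = 3.5, gear mesh 12/16 = 0.75.
Overall: 4.5 × 2.5 × 3.5 × 0.75 = 29.531.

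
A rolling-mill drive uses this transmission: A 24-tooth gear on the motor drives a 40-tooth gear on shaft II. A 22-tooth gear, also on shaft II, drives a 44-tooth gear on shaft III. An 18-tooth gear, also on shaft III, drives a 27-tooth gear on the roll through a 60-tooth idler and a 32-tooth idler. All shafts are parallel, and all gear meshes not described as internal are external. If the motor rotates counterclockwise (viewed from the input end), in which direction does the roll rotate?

clockwise

the motor → shaft II: external mesh, 1 reversal → CW.
shaft II → shaft III: external mesh, 1 reversal → CCW.
shaft III → the roll: driver → idler → idler → driven is 3 external meshes, 3 reversals → CW.
5 reversals in total — an odd number — so the roll turns opposite to the motor.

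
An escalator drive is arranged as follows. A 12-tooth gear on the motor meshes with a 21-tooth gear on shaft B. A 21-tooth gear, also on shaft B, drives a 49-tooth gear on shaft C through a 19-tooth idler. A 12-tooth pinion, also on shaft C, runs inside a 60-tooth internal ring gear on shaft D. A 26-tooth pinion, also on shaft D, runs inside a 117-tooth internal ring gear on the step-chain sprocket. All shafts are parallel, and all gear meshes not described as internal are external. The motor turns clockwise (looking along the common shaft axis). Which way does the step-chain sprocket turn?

the motor → shaft B: external mesh, 1 reversal → CCW.
shaft B → shaft C: driver → idler → driven is 2 external meshes, 2 reversals → CCW.
shaft C → shaft D: internal mesh, same direction → CCW.
shaft D → the step-chain sprocket: internal mesh, same direction → CCW.
3 reversals in total — an odd number — so the step-chain sprocket turns opposite to the motor.

counterclockwise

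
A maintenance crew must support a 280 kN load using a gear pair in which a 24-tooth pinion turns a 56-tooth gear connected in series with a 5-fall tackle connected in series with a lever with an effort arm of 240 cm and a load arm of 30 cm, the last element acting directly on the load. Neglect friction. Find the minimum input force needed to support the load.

3 kN

Gear pair MA = 56/24 = 2.3333.
Block-and-tackle MA = number of supporting rope parts = 5.
Lever MA = effort arm / load arm = 240/30 = 8.
Combined ideal MA = 2.3333 × 5 × 8 = 93.333.
Effort = load / MA = 280 / 93.333 = 3 kN.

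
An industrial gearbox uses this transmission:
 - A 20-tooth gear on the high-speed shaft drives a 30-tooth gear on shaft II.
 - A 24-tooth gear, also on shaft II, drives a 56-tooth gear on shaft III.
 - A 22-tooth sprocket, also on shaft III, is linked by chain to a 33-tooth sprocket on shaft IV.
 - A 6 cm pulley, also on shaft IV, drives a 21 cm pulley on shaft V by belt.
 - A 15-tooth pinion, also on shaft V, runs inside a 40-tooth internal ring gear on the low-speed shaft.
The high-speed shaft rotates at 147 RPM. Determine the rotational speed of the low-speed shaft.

Gear mesh: ratio = 30/20 = 1.5, so shaft II turns at 147 / 1.5 = 98 RPM.
Gear mesh: ratio = 56/24 = 2.3333, so shaft III turns at 98 / 2.3333 = 42 RPM.
Chain: ratio = 33/22 = 1.5, so shaft IV turns at 42 / 1.5 = 28 RPM.
Belt: ratio = 21/6 = 3.5, so shaft V turns at 28 / 3.5 = 8 RPM.
Internal gear: ratio = 40/15 = 2.6667, so the low-speed shaft turns at 8 / 2.6667 = 3 RPM.

3 RPM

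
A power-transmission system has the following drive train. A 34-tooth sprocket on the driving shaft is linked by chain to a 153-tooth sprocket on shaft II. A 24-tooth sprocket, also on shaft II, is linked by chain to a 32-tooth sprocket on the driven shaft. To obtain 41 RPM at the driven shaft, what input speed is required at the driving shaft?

Overall ratio R = 4.5 × 1.3333 = 6.
Required input speed = output speed × R = 41 × 6 = 246 RPM.

246 RPM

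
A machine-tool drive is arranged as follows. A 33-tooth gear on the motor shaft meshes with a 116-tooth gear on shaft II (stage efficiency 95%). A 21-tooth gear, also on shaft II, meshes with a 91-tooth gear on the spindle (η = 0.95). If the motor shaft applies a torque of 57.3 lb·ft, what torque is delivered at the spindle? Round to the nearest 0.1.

gear mesh 116/33 = 3.5152 → τ = 57.3·3.5152·0.95 = 191.35 lb·ft
gear mesh 91/21 = 4.3333 → τ = 191.35·4.3333·0.95 = 787.71 lb·ft

787.7 lb·ft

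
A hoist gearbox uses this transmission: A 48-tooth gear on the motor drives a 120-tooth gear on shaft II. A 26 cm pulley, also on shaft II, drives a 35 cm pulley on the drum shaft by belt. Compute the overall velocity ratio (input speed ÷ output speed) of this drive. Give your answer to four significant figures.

3.365

Each stage contributes driven/driver: gear mesh 120/48 = 2.5, belt 35/26 = 1.3462.
Overall: 2.5 × 1.3462 = 3.3654.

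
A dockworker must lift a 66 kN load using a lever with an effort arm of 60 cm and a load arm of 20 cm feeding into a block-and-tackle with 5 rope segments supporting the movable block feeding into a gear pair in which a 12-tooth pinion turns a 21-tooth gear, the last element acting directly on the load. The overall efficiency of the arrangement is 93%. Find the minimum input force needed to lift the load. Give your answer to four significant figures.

2.704 kN

Lever MA = effort arm / load arm = 60/20 = 3.
Block-and-tackle MA = number of supporting rope parts = 5.
Gear pair MA = 21/12 = 1.75.
Combined ideal MA = 3 × 5 × 1.75 = 26.25.
Actual MA = 26.25 × 0.93 = 24.413.
Effort = load / actual MA = 66 / 24.413 = 2.7035 kN.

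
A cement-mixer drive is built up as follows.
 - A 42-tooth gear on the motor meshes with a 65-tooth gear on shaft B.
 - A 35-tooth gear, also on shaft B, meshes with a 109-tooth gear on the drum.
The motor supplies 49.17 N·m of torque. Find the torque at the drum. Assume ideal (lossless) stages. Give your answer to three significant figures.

gear mesh 65/42 = 1.5476 → τ = 49.17·1.5476 = 76.096 N·m
gear mesh 109/35 = 3.1143 → τ = 76.096·3.1143 = 236.99 N·m

237 N·m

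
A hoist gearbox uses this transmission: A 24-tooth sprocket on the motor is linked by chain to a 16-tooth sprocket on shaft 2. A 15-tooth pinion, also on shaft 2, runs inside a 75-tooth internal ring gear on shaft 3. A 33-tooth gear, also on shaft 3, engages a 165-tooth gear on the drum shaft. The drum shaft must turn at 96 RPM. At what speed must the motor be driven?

1600 RPM

Overall ratio R = 0.66667 × 5 × 5 = 16.667.
Required input speed = output speed × R = 96 × 16.667 = 1600 RPM.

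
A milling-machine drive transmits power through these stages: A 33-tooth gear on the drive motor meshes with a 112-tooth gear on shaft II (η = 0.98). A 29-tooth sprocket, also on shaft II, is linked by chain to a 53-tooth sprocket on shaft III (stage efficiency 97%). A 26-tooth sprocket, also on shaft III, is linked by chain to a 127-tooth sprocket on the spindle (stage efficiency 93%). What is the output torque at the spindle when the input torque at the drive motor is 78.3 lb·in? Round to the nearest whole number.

2097 lb·in

Gear mesh: ratio = 112/33 = 3.3939; torque at shaft II = 78.3 × 3.3939 × 0.98 = 260.43 lb·in.
Chain: ratio = 53/29 = 1.8276; torque at shaft III = 260.43 × 1.8276 × 0.97 = 461.68 lb·in.
Chain: ratio = 127/26 = 4.8846; torque at the spindle = 461.68 × 4.8846 × 0.93 = 2097.3 lb·in.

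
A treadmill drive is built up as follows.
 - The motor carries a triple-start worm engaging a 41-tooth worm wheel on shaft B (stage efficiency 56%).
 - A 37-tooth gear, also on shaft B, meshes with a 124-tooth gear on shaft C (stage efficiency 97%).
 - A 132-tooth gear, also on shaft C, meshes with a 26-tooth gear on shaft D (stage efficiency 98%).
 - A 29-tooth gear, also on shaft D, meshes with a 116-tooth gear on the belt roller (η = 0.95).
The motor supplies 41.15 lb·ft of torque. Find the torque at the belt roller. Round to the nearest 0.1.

751.0 lb·ft

worm 41/3 = 13.667 → τ = 41.15·13.667·0.56 = 314.93 lb·ft
gear mesh 124/37 = 3.3514 → τ = 314.93·3.3514·0.97 = 1023.8 lb·ft
gear mesh 26/132 = 0.19697 → τ = 1023.8·0.19697·0.98 = 197.62 lb·ft
gear mesh 116/29 = 4 → τ = 197.62·4·0.95 = 750.97 lb·ft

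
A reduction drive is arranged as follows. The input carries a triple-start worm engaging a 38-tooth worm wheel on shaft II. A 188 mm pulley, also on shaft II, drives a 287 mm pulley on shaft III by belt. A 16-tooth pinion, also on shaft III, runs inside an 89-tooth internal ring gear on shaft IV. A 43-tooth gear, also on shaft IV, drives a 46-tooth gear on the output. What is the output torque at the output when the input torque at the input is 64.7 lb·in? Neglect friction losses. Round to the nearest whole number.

After the worm (38/3): 64.7 × 12.667 = 819.53 lb·in
After the belt (287/188): 819.53 × 1.5266 = 1251.1 lb·in
After the internal gear (89/16): 1251.1 × 5.5625 = 6959.2 lb·in
After the gear mesh (46/43): 6959.2 × 1.0698 = 7444.7 lb·in

7445 lb·in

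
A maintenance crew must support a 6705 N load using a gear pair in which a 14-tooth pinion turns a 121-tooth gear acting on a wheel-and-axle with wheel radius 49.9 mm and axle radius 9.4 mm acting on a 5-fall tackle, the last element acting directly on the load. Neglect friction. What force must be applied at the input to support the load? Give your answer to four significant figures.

Gear pair MA = 121/14 = 8.6429.
Wheel-and-axle MA = R/r = 49.9/9.4 = 5.3085.
Block-and-tackle MA = number of supporting rope parts = 5.
Combined ideal MA = 8.6429 × 5.3085 × 5 = 229.4.
Effort = load / MA = 6705 / 229.4 = 29.228 N.

29.23 N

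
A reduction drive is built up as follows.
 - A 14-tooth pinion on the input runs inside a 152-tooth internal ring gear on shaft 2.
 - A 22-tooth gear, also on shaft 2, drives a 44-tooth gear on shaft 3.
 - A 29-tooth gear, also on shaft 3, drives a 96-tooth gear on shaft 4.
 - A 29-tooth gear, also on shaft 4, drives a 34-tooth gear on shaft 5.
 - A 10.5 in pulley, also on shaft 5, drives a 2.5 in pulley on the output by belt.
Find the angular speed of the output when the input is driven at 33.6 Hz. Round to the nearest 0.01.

the input → shaft 2 (internal gear, 152/14): 33.6 ÷ 10.857 = 3.0947 Hz
shaft 2 → shaft 3 (gear mesh, 44/22): 3.0947 ÷ 2 = 1.5474 Hz
shaft 3 → shaft 4 (gear mesh, 96/29): 1.5474 ÷ 3.3103 = 0.46743 Hz
shaft 4 → shaft 5 (gear mesh, 34/29): 0.46743 ÷ 1.1724 = 0.39869 Hz
shaft 5 → the output (belt, 2.5/10.5): 0.39869 ÷ 0.2381 = 1.6745 Hz

1.67 Hz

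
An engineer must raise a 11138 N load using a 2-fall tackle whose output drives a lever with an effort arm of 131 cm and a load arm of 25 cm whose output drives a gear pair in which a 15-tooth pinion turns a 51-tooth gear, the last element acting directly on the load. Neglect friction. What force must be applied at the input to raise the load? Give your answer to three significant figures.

313 N

Block-and-tackle MA = number of supporting rope parts = 2.
Lever MA = effort arm / load arm = 131/25 = 5.24.
Gear pair MA = 51/15 = 3.4.
Combined ideal MA = 2 × 5.24 × 3.4 = 35.632.
Effort = load / MA = 11138 / 35.632 = 312.58 N.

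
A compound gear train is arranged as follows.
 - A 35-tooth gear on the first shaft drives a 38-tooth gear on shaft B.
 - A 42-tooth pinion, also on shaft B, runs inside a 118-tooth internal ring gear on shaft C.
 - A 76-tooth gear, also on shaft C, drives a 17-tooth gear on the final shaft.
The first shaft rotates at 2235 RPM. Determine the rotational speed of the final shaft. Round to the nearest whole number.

3276 RPM

Gear mesh: ratio = 38/35 = 1.0857, so shaft B turns at 2235 / 1.0857 = 2058.6 RPM.
Internal gear: ratio = 118/42 = 2.8095, so shaft C turns at 2058.6 / 2.8095 = 732.71 RPM.
Gear mesh: ratio = 17/76 = 0.22368, so the final shaft turns at 732.71 / 0.22368 = 3275.6 RPM.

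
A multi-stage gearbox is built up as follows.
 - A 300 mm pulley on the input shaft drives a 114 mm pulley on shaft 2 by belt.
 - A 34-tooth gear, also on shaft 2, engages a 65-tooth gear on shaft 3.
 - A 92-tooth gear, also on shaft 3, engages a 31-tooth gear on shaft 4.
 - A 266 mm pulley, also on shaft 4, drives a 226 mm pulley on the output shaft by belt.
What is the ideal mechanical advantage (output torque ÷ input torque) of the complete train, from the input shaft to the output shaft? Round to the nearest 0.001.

Each stage contributes driven/driver: belt 114/300 = 0.38, gear mesh 65/34 = 1.9118, gear mesh 31/92 = 0.33696, belt 226/266 = 0.84962.
Overall: 0.38 × 1.9118 × 0.33696 × 0.84962 = 0.20798.

0.208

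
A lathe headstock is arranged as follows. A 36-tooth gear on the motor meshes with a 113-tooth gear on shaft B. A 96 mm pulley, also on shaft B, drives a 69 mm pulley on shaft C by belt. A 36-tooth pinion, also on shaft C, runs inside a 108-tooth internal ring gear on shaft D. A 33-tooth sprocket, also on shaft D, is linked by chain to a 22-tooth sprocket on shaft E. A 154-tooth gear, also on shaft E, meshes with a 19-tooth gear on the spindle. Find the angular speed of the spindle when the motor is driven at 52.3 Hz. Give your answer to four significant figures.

the motor → shaft B (gear mesh, 113/36): 52.3 ÷ 3.1389 = 16.662 Hz
shaft B → shaft C (belt, 69/96): 16.662 ÷ 0.71875 = 23.182 Hz
shaft C → shaft D (internal gear, 108/36): 23.182 ÷ 3 = 7.7273 Hz
shaft D → shaft E (chain, 22/33): 7.7273 ÷ 0.66667 = 11.591 Hz
shaft E → the spindle (gear mesh, 19/154): 11.591 ÷ 0.12338 = 93.947 Hz

93.95 Hz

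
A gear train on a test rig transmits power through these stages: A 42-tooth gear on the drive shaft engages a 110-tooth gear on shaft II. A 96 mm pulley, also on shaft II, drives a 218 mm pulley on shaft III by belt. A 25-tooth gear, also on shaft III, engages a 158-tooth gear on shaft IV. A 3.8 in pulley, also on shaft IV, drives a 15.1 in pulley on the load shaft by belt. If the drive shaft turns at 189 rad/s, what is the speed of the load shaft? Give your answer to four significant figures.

1.265 rad/s

the drive shaft → shaft II (gear mesh, 110/42): 189 ÷ 2.619 = 72.164 rad/s
shaft II → shaft III (belt, 218/96): 72.164 ÷ 2.2708 = 31.778 rad/s
shaft III → shaft IV (gear mesh, 158/25): 31.778 ÷ 6.32 = 5.0282 rad/s
shaft IV → the load shaft (belt, 15.1/3.8): 5.0282 ÷ 3.9737 = 1.2654 rad/s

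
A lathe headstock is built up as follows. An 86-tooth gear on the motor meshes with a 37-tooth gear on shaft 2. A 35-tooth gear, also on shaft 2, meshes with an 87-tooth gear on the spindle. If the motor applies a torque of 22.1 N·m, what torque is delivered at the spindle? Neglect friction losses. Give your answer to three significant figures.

After the gear mesh (37/86): 22.1 × 0.43023 = 9.5081 N·m
After the gear mesh (87/35): 9.5081 × 2.4857 = 23.635 N·m

23.6 N·m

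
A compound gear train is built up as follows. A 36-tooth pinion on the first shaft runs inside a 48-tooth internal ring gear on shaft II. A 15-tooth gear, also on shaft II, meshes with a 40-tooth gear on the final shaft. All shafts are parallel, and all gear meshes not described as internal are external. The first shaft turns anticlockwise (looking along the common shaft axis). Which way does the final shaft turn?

clockwise

the first shaft → shaft II: internal mesh, same direction → CCW.
shaft II → the final shaft: external mesh, 1 reversal → CW.
1 reversal in total — an odd number — so the final shaft turns opposite to the first shaft.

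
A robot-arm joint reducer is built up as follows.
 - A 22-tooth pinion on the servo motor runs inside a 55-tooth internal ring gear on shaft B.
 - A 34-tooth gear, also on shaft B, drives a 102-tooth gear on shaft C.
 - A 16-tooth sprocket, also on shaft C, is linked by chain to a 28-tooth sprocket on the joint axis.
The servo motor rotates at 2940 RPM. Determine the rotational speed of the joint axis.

Internal gear: ratio = 55/22 = 2.5, so shaft B turns at 2940 / 2.5 = 1176 RPM.
Gear mesh: ratio = 102/34 = 3, so shaft C turns at 1176 / 3 = 392 RPM.
Chain: ratio = 28/16 = 1.75, so the joint axis turns at 392 / 1.75 = 224 RPM.

224 RPM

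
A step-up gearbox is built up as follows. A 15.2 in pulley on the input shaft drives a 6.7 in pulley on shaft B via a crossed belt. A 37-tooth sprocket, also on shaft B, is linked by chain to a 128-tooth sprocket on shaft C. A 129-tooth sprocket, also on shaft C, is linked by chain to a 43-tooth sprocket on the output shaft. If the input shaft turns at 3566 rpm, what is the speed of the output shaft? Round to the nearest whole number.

7016 rpm

the input shaft → shaft B (belt, 6.7/15.2): 3566 ÷ 0.44079 = 8090 rpm
shaft B → shaft C (chain, 128/37): 8090 ÷ 3.4595 = 2338.5 rpm
shaft C → the output shaft (chain, 43/129): 2338.5 ÷ 0.33333 = 7015.6 rpm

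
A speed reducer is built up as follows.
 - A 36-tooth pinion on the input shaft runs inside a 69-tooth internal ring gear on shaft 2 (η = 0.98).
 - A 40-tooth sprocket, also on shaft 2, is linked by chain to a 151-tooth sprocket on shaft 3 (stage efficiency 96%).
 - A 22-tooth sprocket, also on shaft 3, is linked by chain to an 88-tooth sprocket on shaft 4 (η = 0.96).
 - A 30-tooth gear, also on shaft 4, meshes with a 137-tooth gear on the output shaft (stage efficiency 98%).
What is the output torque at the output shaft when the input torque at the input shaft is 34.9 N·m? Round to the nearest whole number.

4083 N·m

After the internal gear (69/36): 34.9 × 1.9167 × 0.98 = 65.554 N·m
After the chain (151/40): 65.554 × 3.775 × 0.96 = 237.57 N·m
After the chain (88/22): 237.57 × 4 × 0.96 = 912.26 N·m
After the gear mesh (137/30): 912.26 × 4.5667 × 0.98 = 4082.7 N·m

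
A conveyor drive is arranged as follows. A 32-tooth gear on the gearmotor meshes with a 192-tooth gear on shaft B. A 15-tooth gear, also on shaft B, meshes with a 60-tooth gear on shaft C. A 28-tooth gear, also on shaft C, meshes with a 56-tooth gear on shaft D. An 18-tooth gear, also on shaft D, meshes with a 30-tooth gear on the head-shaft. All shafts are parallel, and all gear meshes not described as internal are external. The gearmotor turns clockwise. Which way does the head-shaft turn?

the gearmotor → shaft B: external mesh, 1 reversal → CCW.
shaft B → shaft C: external mesh, 1 reversal → CW.
shaft C → shaft D: external mesh, 1 reversal → CCW.
shaft D → the head-shaft: external mesh, 1 reversal → CW.
4 reversals in total — an even number — so the head-shaft turns the same way as the gearmotor.

clockwise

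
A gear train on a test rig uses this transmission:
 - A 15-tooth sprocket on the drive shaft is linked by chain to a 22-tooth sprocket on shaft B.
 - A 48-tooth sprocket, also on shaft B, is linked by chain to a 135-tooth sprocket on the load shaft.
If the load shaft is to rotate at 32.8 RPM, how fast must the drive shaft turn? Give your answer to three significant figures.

Overall ratio R = 1.4667 × 2.8125 = 4.125.
Required input speed = output speed × R = 32.8 × 4.125 = 135.3 RPM.

135 RPM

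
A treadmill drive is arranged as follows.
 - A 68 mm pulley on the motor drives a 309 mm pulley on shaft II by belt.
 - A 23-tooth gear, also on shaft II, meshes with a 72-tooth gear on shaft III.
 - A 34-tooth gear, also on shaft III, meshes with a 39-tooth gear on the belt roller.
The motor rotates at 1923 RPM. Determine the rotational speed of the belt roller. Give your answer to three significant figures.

Belt: ratio = 309/68 = 4.5441, so shaft II turns at 1923 / 4.5441 = 423.18 RPM.
Gear mesh: ratio = 72/23 = 3.1304, so shaft III turns at 423.18 / 3.1304 = 135.18 RPM.
Gear mesh: ratio = 39/34 = 1.1471, so the belt roller turns at 135.18 / 1.1471 = 117.85 RPM.

118 RPM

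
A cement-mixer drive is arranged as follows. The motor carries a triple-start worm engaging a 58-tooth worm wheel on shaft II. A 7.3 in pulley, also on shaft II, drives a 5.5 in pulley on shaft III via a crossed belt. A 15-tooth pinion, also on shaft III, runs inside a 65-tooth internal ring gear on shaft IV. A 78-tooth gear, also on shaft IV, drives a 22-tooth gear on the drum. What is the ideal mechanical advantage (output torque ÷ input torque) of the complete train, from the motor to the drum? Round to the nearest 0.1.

17.8

Each stage contributes driven/driver: worm 58/3 = 19.333, belt 5.5/7.3 = 0.75342, internal gear 65/15 = 4.3333, gear mesh 22/78 = 0.28205.
Overall: 19.333 × 0.75342 × 4.3333 × 0.28205 = 17.803.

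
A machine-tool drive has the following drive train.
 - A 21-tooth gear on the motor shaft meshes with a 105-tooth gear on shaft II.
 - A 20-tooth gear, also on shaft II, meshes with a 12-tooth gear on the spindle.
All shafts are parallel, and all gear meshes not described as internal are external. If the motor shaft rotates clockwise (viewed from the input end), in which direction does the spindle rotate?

clockwise

the motor shaft → shaft II: external mesh, 1 reversal → CCW.
shaft II → the spindle: external mesh, 1 reversal → CW.
2 reversals in total — an even number — so the spindle turns the same way as the motor shaft.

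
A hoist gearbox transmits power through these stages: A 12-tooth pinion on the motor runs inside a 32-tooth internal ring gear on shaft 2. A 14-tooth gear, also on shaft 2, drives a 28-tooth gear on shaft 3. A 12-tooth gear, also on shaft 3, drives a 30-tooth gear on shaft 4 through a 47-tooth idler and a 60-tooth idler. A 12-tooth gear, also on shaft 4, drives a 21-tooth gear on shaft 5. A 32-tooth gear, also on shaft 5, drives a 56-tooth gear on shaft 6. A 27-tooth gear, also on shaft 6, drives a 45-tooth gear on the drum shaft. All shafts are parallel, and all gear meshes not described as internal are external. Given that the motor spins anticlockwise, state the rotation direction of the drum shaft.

the motor → shaft 2: internal mesh, same direction → CCW.
shaft 2 → shaft 3: external mesh, 1 reversal → CW.
shaft 3 → shaft 4: driver → idler → idler → driven is 3 external meshes, 3 reversals → CCW.
shaft 4 → shaft 5: external mesh, 1 reversal → CW.
shaft 5 → shaft 6: external mesh, 1 reversal → CCW.
shaft 6 → the drum shaft: external mesh, 1 reversal → CW.
7 reversals in total — an odd number — so the drum shaft turns opposite to the motor.

clockwise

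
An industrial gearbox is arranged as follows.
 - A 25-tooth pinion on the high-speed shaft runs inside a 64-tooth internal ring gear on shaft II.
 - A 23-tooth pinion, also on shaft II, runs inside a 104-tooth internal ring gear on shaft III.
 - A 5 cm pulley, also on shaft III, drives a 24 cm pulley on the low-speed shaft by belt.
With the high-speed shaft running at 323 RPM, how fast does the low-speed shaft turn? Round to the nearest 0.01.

Internal gear: ratio = 64/25 = 2.56, so shaft II turns at 323 / 2.56 = 126.17 RPM.
Internal gear: ratio = 104/23 = 4.5217, so shaft III turns at 126.17 / 4.5217 = 27.903 RPM.
Belt: ratio = 24/5 = 4.8, so the low-speed shaft turns at 27.903 / 4.8 = 5.8132 RPM.

5.81 RPM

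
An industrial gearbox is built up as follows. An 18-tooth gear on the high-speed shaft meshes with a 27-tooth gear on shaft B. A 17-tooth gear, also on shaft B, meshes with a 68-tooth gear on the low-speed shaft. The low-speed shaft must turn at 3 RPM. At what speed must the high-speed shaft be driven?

Overall ratio R = 1.5 × 4 = 6.
Required input speed = output speed × R = 3 × 6 = 18 RPM.

18 RPM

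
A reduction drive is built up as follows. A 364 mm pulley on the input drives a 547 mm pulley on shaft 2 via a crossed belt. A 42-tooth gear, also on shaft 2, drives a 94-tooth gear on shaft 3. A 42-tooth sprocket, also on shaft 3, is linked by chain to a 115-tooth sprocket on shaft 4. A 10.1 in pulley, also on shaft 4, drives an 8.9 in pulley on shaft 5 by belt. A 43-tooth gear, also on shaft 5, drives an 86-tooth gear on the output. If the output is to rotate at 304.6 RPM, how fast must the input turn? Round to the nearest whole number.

Overall ratio R = 1.5027 × 2.2381 × 2.7381 × 0.88119 × 2 = 16.23.
Required input speed = output speed × R = 304.6 × 16.23 = 4943.6 RPM.

4944 RPM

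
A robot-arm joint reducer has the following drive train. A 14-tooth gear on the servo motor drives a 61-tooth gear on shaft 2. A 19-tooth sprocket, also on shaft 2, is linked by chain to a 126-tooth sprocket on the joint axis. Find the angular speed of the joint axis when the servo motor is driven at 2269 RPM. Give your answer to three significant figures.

Gear mesh: ratio = 61/14 = 4.3571, so shaft 2 turns at 2269 / 4.3571 = 520.75 RPM.
Chain: ratio = 126/19 = 6.6316, so the joint axis turns at 520.75 / 6.6316 = 78.526 RPM.

78.5 RPM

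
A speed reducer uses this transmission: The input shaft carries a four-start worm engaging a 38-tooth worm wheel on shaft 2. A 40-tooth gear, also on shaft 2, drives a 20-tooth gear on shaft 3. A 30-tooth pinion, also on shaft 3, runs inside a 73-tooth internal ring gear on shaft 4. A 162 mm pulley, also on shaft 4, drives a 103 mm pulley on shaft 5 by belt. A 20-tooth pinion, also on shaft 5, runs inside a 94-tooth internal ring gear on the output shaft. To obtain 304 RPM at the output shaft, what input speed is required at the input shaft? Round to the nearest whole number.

Overall ratio R = 9.5 × 0.5 × 2.4333 × 0.6358 × 4.7 = 34.539.
Required input speed = output speed × R = 304 × 34.539 = 10500 RPM.

10500 RPM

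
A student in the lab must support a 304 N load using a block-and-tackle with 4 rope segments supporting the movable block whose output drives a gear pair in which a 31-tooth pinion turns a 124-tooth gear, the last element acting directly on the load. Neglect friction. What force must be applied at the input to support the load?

19 N

Block-and-tackle MA = number of supporting rope parts = 4.
Gear pair MA = 124/31 = 4.
Combined ideal MA = 4 × 4 = 16.
Effort = load / MA = 304 / 16 = 19 N.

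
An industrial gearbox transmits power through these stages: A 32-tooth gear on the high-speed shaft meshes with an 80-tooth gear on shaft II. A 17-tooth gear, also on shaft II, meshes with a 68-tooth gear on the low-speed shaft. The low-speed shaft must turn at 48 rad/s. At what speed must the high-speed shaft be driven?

Overall ratio R = 2.5 × 4 = 10.
Required input speed = output speed × R = 48 × 10 = 480 rad/s.

480 rad/s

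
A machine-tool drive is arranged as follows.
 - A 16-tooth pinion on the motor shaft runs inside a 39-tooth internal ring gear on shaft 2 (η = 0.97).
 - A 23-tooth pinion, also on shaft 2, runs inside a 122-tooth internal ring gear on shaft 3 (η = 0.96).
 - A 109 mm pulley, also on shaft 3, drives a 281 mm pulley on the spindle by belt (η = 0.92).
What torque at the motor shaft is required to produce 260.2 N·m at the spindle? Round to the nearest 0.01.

9.11 N·m

Overall ratio R = 2.4375 × 5.3043 × 2.578 = 33.332; overall efficiency η = 0.97 × 0.96 × 0.92 = 0.8567.
Input torque = output torque / (R × η) = 260.2 / (33.332 × 0.8567) = 9.1121 N·m.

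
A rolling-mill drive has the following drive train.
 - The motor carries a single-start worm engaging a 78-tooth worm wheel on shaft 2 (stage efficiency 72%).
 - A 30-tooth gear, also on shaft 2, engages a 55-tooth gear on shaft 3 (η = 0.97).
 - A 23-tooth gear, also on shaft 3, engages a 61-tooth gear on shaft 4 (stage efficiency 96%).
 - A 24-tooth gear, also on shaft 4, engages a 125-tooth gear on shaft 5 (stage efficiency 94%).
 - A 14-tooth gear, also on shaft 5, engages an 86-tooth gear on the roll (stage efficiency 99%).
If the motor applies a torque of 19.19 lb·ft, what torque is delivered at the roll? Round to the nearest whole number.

145285 lb·ft

Worm: ratio = 78/1 = 78; torque at shaft 2 = 19.19 × 78 × 0.72 = 1077.7 lb·ft.
Gear mesh: ratio = 55/30 = 1.8333; torque at shaft 3 = 1077.7 × 1.8333 × 0.97 = 1916.5 lb·ft.
Gear mesh: ratio = 61/23 = 2.6522; torque at shaft 4 = 1916.5 × 2.6522 × 0.96 = 4879.6 lb·ft.
Gear mesh: ratio = 125/24 = 5.2083; torque at shaft 5 = 4879.6 × 5.2083 × 0.94 = 23890 lb·ft.
Gear mesh: ratio = 86/14 = 6.1429; torque at the roll = 23890 × 6.1429 × 0.99 = 1.4528e+05 lb·ft.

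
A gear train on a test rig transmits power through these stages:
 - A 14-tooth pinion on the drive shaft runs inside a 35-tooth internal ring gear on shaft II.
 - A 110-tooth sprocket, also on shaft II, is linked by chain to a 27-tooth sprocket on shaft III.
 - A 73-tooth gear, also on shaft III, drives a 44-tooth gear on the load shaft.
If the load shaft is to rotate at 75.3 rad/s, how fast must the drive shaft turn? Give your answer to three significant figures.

27.9 rad/s

Overall ratio R = 2.5 × 0.24545 × 0.60274 = 0.36986.
Required input speed = output speed × R = 75.3 × 0.36986 = 27.851 rad/s.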